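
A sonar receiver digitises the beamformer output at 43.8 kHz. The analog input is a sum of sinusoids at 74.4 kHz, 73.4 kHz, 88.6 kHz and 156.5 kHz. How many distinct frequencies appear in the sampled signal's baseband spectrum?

4

fs/2 = 21.9 kHz.
74.4 kHz mod fs = 30.6 kHz.
30.6 kHz > fs/2 = 21.9 kHz, folds to fs − 30.6 kHz = 13.2 kHz.
73.4 kHz mod fs = 29.6 kHz.
29.6 kHz > fs/2 = 21.9 kHz, folds to fs − 29.6 kHz = 14.2 kHz.
88.6 kHz mod fs = 1 kHz.
1 kHz ≤ fs/2 = 21.9 kHz, appears at 1 kHz.
156.5 kHz mod fs = 25.1 kHz.
25.1 kHz > fs/2 = 21.9 kHz, folds to fs − 25.1 kHz = 18.7 kHz.
Distinct values: {1 kHz, 13.2 kHz, 14.2 kHz, 18.7 kHz} → 4.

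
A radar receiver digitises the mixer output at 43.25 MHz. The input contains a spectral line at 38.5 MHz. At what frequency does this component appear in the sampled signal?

38.5 MHz > fs/2 = 21.625 MHz, folds to fs − 38.5 MHz = 4.75 MHz.

4.75 MHz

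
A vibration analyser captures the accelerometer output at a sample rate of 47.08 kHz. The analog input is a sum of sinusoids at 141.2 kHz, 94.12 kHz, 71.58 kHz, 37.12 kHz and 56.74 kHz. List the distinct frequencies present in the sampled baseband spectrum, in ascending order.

0.04 kHz, 9.66 kHz, 9.96 kHz, 22.58 kHz

fs/2 = 23.54 kHz.
141.2 kHz mod fs = 47.04 kHz.
47.04 kHz > fs/2 = 23.54 kHz, folds to fs − 47.04 kHz = 0.04 kHz.
94.12 kHz mod fs = 47.04 kHz.
47.04 kHz > fs/2 = 23.54 kHz, folds to fs − 47.04 kHz = 0.04 kHz.
71.58 kHz mod fs = 24.5 kHz.
24.5 kHz > fs/2 = 23.54 kHz, folds to fs − 24.5 kHz = 22.58 kHz.
37.12 kHz > fs/2 = 23.54 kHz, folds to fs − 37.12 kHz = 9.96 kHz.
56.74 kHz mod fs = 9.66 kHz.
9.66 kHz ≤ fs/2 = 23.54 kHz, appears at 9.66 kHz.
Distinct values: {0.04 kHz, 9.66 kHz, 9.96 kHz, 22.58 kHz}.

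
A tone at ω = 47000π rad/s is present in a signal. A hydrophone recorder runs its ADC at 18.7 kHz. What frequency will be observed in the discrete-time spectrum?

ω = 47000π rad/s → f = ω/(2π) = 23500 Hz = 23.5 kHz.
23.5 kHz mod fs = 4.8 kHz.
4.8 kHz ≤ fs/2 = 9.35 kHz, appears at 4.8 kHz.

4.8 kHz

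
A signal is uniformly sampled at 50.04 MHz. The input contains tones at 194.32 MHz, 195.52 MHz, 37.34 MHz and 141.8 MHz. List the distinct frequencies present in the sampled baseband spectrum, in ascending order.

4.64 MHz, 5.84 MHz, 8.32 MHz, 12.7 MHz

fs/2 = 25.02 MHz.
194.32 MHz mod fs = 44.2 MHz.
44.2 MHz > fs/2 = 25.02 MHz, folds to fs − 44.2 MHz = 5.84 MHz.
195.52 MHz mod fs = 45.4 MHz.
45.4 MHz > fs/2 = 25.02 MHz, folds to fs − 45.4 MHz = 4.64 MHz.
37.34 MHz > fs/2 = 25.02 MHz, folds to fs − 37.34 MHz = 12.7 MHz.
141.8 MHz mod fs = 41.72 MHz.
41.72 MHz > fs/2 = 25.02 MHz, folds to fs − 41.72 MHz = 8.32 MHz.
Distinct values: {4.64 MHz, 5.84 MHz, 8.32 MHz, 12.7 MHz}.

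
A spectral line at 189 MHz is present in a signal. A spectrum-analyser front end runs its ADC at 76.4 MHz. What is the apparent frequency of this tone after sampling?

189 MHz mod fs = 36.2 MHz.
36.2 MHz ≤ fs/2 = 38.2 MHz, appears at 36.2 MHz.

36.2 MHz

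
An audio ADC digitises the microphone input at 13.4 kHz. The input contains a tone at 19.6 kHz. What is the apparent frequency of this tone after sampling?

6.2 kHz

19.6 kHz mod fs = 6.2 kHz.
6.2 kHz ≤ fs/2 = 6.7 kHz, appears at 6.2 kHz.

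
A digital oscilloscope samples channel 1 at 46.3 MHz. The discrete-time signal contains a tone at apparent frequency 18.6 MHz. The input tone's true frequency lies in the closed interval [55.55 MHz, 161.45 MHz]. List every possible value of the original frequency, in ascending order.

64.9 MHz, 74 MHz, 111.2 MHz, 120.3 MHz, 157.5 MHz

Frequencies that alias to 18.6 MHz are k·fs ± 18.6 MHz for integer k ≥ 0.
k=0: 18.6 MHz.
k=1: 27.7 MHz, 64.9 MHz.
k=2: 74 MHz, 111.2 MHz.
k=3: 120.3 MHz, 157.5 MHz.
k=4: 166.6 MHz, 203.8 MHz.
Within [55.55 MHz, 161.45 MHz]: 64.9 MHz, 74 MHz, 111.2 MHz, 120.3 MHz, 157.5 MHz.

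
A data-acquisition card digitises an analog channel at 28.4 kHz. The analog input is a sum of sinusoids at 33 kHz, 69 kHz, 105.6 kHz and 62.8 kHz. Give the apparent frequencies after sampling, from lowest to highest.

fs/2 = 14.2 kHz.
33 kHz mod fs = 4.6 kHz.
4.6 kHz ≤ fs/2 = 14.2 kHz, appears at 4.6 kHz.
69 kHz mod fs = 12.2 kHz.
12.2 kHz ≤ fs/2 = 14.2 kHz, appears at 12.2 kHz.
105.6 kHz mod fs = 20.4 kHz.
20.4 kHz > fs/2 = 14.2 kHz, folds to fs − 20.4 kHz = 8 kHz.
62.8 kHz mod fs = 6 kHz.
6 kHz ≤ fs/2 = 14.2 kHz, appears at 6 kHz.
Distinct values: {4.6 kHz, 6 kHz, 8 kHz, 12.2 kHz}.

4.6 kHz, 6 kHz, 8 kHz, 12.2 kHz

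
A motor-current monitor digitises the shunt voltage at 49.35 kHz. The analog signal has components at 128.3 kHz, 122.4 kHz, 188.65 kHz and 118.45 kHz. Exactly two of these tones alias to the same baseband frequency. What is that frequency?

fs/2 = 24.675 kHz.
128.3 kHz mod fs = 29.6 kHz.
29.6 kHz > fs/2 = 24.675 kHz, folds to fs − 29.6 kHz = 19.75 kHz.
122.4 kHz mod fs = 23.7 kHz.
23.7 kHz ≤ fs/2 = 24.675 kHz, appears at 23.7 kHz.
188.65 kHz mod fs = 40.6 kHz.
40.6 kHz > fs/2 = 24.675 kHz, folds to fs − 40.6 kHz = 8.75 kHz.
118.45 kHz mod fs = 19.75 kHz.
19.75 kHz ≤ fs/2 = 24.675 kHz, appears at 19.75 kHz.
118.45 kHz and 128.3 kHz both map to 19.75 kHz.

19.75 kHz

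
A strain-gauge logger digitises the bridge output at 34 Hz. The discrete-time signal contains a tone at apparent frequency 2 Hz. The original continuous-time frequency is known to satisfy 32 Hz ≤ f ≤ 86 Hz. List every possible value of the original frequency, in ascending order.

32 Hz, 36 Hz, 66 Hz, 70 Hz

Frequencies that alias to 2 Hz are k·fs ± 2 Hz for integer k ≥ 0.
k=0: 2 Hz.
k=1: 32 Hz, 36 Hz.
k=2: 66 Hz, 70 Hz.
k=3: 100 Hz, 104 Hz.
Within [32 Hz, 86 Hz]: 32 Hz, 36 Hz, 66 Hz, 70 Hz.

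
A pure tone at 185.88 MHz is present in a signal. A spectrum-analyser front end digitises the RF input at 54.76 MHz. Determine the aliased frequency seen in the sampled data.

185.88 MHz mod fs = 21.6 MHz.
21.6 MHz ≤ fs/2 = 27.38 MHz, appears at 21.6 MHz.

21.6 MHz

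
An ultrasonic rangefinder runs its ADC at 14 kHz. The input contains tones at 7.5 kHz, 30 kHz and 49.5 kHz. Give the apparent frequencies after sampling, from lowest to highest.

2 kHz, 6.5 kHz

fs/2 = 7 kHz.
7.5 kHz > fs/2 = 7 kHz, folds to fs − 7.5 kHz = 6.5 kHz.
30 kHz mod fs = 2 kHz.
2 kHz ≤ fs/2 = 7 kHz, appears at 2 kHz.
49.5 kHz mod fs = 7.5 kHz.
7.5 kHz > fs/2 = 7 kHz, folds to fs − 7.5 kHz = 6.5 kHz.
Distinct values: {2 kHz, 6.5 kHz}.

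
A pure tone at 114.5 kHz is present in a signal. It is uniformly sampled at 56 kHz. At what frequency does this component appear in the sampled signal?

114.5 kHz mod fs = 2.5 kHz.
2.5 kHz ≤ fs/2 = 28 kHz, appears at 2.5 kHz.

2.5 kHz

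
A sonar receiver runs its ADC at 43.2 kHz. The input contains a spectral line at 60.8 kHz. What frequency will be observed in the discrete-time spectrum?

60.8 kHz mod fs = 17.6 kHz.
17.6 kHz ≤ fs/2 = 21.6 kHz, appears at 17.6 kHz.

17.6 kHz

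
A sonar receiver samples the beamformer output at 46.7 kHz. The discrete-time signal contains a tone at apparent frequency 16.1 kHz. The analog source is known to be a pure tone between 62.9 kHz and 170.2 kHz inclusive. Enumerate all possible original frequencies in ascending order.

Frequencies that alias to 16.1 kHz are k·fs ± 16.1 kHz for integer k ≥ 0.
k=0: 16.1 kHz.
k=1: 30.6 kHz, 62.8 kHz.
k=2: 77.3 kHz, 109.5 kHz.
k=3: 124 kHz, 156.2 kHz.
k=4: 170.7 kHz, 202.9 kHz.
Within [62.9 kHz, 170.2 kHz]: 77.3 kHz, 109.5 kHz, 124 kHz, 156.2 kHz.

77.3 kHz, 109.5 kHz, 124 kHz, 156.2 kHz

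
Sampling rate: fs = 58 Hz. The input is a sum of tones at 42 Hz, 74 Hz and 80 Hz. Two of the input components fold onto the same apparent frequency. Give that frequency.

fs/2 = 29 Hz.
42 Hz > fs/2 = 29 Hz, folds to fs − 42 Hz = 16 Hz.
74 Hz mod fs = 16 Hz.
16 Hz ≤ fs/2 = 29 Hz, appears at 16 Hz.
80 Hz mod fs = 22 Hz.
22 Hz ≤ fs/2 = 29 Hz, appears at 22 Hz.
42 Hz and 74 Hz both map to 16 Hz.

16 Hz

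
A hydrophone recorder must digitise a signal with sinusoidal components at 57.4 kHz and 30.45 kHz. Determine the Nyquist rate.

114.8 kHz

Highest-frequency component: 57.4 kHz.
Nyquist rate = 2 × 57.4 kHz = 114.8 kHz.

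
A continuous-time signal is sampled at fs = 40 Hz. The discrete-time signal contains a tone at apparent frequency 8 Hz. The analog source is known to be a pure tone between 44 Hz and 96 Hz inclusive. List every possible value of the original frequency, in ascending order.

Frequencies that alias to 8 Hz are k·fs ± 8 Hz for integer k ≥ 0.
k=0: 8 Hz.
k=1: 32 Hz, 48 Hz.
k=2: 72 Hz, 88 Hz.
k=3: 112 Hz, 128 Hz.
Within [44 Hz, 96 Hz]: 48 Hz, 72 Hz, 88 Hz.

48 Hz, 72 Hz, 88 Hz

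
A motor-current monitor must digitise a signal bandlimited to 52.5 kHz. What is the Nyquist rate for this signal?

105 kHz

Nyquist rate = 2 × 52.5 kHz = 105 kHz.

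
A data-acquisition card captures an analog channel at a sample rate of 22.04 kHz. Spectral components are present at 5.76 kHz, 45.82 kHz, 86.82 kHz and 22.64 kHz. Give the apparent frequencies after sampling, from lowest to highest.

0.6 kHz, 1.34 kHz, 1.74 kHz, 5.76 kHz

fs/2 = 11.02 kHz.
5.76 kHz ≤ fs/2 = 11.02 kHz, passes unchanged.
45.82 kHz mod fs = 1.74 kHz.
1.74 kHz ≤ fs/2 = 11.02 kHz, appears at 1.74 kHz.
86.82 kHz mod fs = 20.7 kHz.
20.7 kHz > fs/2 = 11.02 kHz, folds to fs − 20.7 kHz = 1.34 kHz.
22.64 kHz mod fs = 0.6 kHz.
0.6 kHz ≤ fs/2 = 11.02 kHz, appears at 0.6 kHz.
Distinct values: {0.6 kHz, 1.34 kHz, 1.74 kHz, 5.76 kHz}.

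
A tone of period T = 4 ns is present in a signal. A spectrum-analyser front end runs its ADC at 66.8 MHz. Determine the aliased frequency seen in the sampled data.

T = 4 ns → f = 1/T = 250 MHz.
250 MHz mod fs = 49.6 MHz.
49.6 MHz > fs/2 = 33.4 MHz, folds to fs − 49.6 MHz = 17.2 MHz.

17.2 MHz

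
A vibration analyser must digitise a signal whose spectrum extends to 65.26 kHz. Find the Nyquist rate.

Nyquist rate = 2 × 65.26 kHz = 130.52 kHz.

130.52 kHz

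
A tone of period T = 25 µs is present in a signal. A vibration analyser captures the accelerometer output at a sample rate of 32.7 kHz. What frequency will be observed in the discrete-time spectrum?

T = 25 µs → f = 1/T = 40 kHz.
40 kHz mod fs = 7.3 kHz.
7.3 kHz ≤ fs/2 = 16.35 kHz, appears at 7.3 kHz.

7.3 kHz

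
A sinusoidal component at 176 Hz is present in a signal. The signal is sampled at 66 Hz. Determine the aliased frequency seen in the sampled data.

176 Hz mod fs = 44 Hz.
44 Hz > fs/2 = 33 Hz, folds to fs − 44 Hz = 22 Hz.

22 Hz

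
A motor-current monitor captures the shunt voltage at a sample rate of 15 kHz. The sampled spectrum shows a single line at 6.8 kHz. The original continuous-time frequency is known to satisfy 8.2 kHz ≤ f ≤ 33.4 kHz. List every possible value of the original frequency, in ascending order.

8.2 kHz, 21.8 kHz, 23.2 kHz

Frequencies that alias to 6.8 kHz are k·fs ± 6.8 kHz for integer k ≥ 0.
k=0: 6.8 kHz.
k=1: 8.2 kHz, 21.8 kHz.
k=2: 23.2 kHz, 36.8 kHz.
k=3: 38.2 kHz, 51.8 kHz.
Within [8.2 kHz, 33.4 kHz]: 8.2 kHz, 21.8 kHz, 23.2 kHz.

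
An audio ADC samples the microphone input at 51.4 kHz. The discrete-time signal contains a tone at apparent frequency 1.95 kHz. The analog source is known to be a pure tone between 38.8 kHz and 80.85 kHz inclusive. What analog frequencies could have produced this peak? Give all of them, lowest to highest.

49.45 kHz, 53.35 kHz

Frequencies that alias to 1.95 kHz are k·fs ± 1.95 kHz for integer k ≥ 0.
k=0: 1.95 kHz.
k=1: 49.45 kHz, 53.35 kHz.
k=2: 100.85 kHz, 104.75 kHz.
Within [38.8 kHz, 80.85 kHz]: 49.45 kHz, 53.35 kHz.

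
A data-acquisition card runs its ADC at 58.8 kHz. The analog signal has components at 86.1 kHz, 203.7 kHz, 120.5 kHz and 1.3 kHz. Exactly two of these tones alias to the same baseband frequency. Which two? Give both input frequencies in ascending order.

fs/2 = 29.4 kHz.
86.1 kHz mod fs = 27.3 kHz.
27.3 kHz ≤ fs/2 = 29.4 kHz, appears at 27.3 kHz.
203.7 kHz mod fs = 27.3 kHz.
27.3 kHz ≤ fs/2 = 29.4 kHz, appears at 27.3 kHz.
120.5 kHz mod fs = 2.9 kHz.
2.9 kHz ≤ fs/2 = 29.4 kHz, appears at 2.9 kHz.
1.3 kHz ≤ fs/2 = 29.4 kHz, passes unchanged.
86.1 kHz and 203.7 kHz both map to 27.3 kHz.

86.1 kHz, 203.7 kHz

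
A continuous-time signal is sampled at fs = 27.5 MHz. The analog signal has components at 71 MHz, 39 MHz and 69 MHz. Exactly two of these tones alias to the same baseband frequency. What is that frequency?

11.5 MHz

fs/2 = 13.75 MHz.
71 MHz mod fs = 16 MHz.
16 MHz > fs/2 = 13.75 MHz, folds to fs − 16 MHz = 11.5 MHz.
39 MHz mod fs = 11.5 MHz.
11.5 MHz ≤ fs/2 = 13.75 MHz, appears at 11.5 MHz.
69 MHz mod fs = 14 MHz.
14 MHz > fs/2 = 13.75 MHz, folds to fs − 14 MHz = 13.5 MHz.
39 MHz and 71 MHz both map to 11.5 MHz.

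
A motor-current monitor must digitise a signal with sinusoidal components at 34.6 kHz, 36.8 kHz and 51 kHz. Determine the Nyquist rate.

Highest-frequency component: 51 kHz.
Nyquist rate = 2 × 51 kHz = 102 kHz.

102 kHz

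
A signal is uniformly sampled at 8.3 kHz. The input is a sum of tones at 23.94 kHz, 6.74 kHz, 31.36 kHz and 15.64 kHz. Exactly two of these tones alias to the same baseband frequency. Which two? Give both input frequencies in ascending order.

fs/2 = 4.15 kHz.
23.94 kHz mod fs = 7.34 kHz.
7.34 kHz > fs/2 = 4.15 kHz, folds to fs − 7.34 kHz = 0.96 kHz.
6.74 kHz > fs/2 = 4.15 kHz, folds to fs − 6.74 kHz = 1.56 kHz.
31.36 kHz mod fs = 6.46 kHz.
6.46 kHz > fs/2 = 4.15 kHz, folds to fs − 6.46 kHz = 1.84 kHz.
15.64 kHz mod fs = 7.34 kHz.
7.34 kHz > fs/2 = 4.15 kHz, folds to fs − 7.34 kHz = 0.96 kHz.
15.64 kHz and 23.94 kHz both map to 0.96 kHz.

15.64 kHz, 23.94 kHz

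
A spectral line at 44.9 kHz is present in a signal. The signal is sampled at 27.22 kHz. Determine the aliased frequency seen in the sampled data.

44.9 kHz mod fs = 17.68 kHz.
17.68 kHz > fs/2 = 13.61 kHz, folds to fs − 17.68 kHz = 9.54 kHz.

9.54 kHz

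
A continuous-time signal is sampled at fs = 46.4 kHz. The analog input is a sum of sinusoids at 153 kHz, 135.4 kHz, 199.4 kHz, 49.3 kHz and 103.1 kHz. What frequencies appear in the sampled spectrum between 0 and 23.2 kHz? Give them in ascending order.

fs/2 = 23.2 kHz.
153 kHz mod fs = 13.8 kHz.
13.8 kHz ≤ fs/2 = 23.2 kHz, appears at 13.8 kHz.
135.4 kHz mod fs = 42.6 kHz.
42.6 kHz > fs/2 = 23.2 kHz, folds to fs − 42.6 kHz = 3.8 kHz.
199.4 kHz mod fs = 13.8 kHz.
13.8 kHz ≤ fs/2 = 23.2 kHz, appears at 13.8 kHz.
49.3 kHz mod fs = 2.9 kHz.
2.9 kHz ≤ fs/2 = 23.2 kHz, appears at 2.9 kHz.
103.1 kHz mod fs = 10.3 kHz.
10.3 kHz ≤ fs/2 = 23.2 kHz, appears at 10.3 kHz.
Distinct values: {2.9 kHz, 3.8 kHz, 10.3 kHz, 13.8 kHz}.

2.9 kHz, 3.8 kHz, 10.3 kHz, 13.8 kHz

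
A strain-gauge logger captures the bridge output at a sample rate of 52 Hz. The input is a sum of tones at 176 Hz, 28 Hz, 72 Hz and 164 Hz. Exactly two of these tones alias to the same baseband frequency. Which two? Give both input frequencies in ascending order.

fs/2 = 26 Hz.
176 Hz mod fs = 20 Hz.
20 Hz ≤ fs/2 = 26 Hz, appears at 20 Hz.
28 Hz > fs/2 = 26 Hz, folds to fs − 28 Hz = 24 Hz.
72 Hz mod fs = 20 Hz.
20 Hz ≤ fs/2 = 26 Hz, appears at 20 Hz.
164 Hz mod fs = 8 Hz.
8 Hz ≤ fs/2 = 26 Hz, appears at 8 Hz.
72 Hz and 176 Hz both map to 20 Hz.

72 Hz, 176 Hz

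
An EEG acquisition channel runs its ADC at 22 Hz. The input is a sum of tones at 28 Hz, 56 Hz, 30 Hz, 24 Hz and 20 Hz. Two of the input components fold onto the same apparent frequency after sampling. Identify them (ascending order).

20 Hz, 24 Hz

fs/2 = 11 Hz.
28 Hz mod fs = 6 Hz.
6 Hz ≤ fs/2 = 11 Hz, appears at 6 Hz.
56 Hz mod fs = 12 Hz.
12 Hz > fs/2 = 11 Hz, folds to fs − 12 Hz = 10 Hz.
30 Hz mod fs = 8 Hz.
8 Hz ≤ fs/2 = 11 Hz, appears at 8 Hz.
24 Hz mod fs = 2 Hz.
2 Hz ≤ fs/2 = 11 Hz, appears at 2 Hz.
20 Hz > fs/2 = 11 Hz, folds to fs − 20 Hz = 2 Hz.
20 Hz and 24 Hz both map to 2 Hz.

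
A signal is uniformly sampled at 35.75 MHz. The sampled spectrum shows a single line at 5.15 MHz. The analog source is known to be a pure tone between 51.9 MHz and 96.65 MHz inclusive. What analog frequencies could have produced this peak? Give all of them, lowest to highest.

66.35 MHz, 76.65 MHz

Frequencies that alias to 5.15 MHz are k·fs ± 5.15 MHz for integer k ≥ 0.
k=0: 5.15 MHz.
k=1: 30.6 MHz, 40.9 MHz.
k=2: 66.35 MHz, 76.65 MHz.
k=3: 102.1 MHz, 112.4 MHz.
Within [51.9 MHz, 96.65 MHz]: 66.35 MHz, 76.65 MHz.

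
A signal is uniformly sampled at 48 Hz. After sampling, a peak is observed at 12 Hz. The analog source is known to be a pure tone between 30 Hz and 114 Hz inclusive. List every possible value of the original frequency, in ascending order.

36 Hz, 60 Hz, 84 Hz, 108 Hz

Frequencies that alias to 12 Hz are k·fs ± 12 Hz for integer k ≥ 0.
k=0: 12 Hz.
k=1: 36 Hz, 60 Hz.
k=2: 84 Hz, 108 Hz.
k=3: 132 Hz, 156 Hz.
Within [30 Hz, 114 Hz]: 36 Hz, 60 Hz, 84 Hz, 108 Hz.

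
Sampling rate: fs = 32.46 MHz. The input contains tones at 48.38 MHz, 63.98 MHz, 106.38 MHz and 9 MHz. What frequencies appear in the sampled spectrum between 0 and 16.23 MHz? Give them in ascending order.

fs/2 = 16.23 MHz.
48.38 MHz mod fs = 15.92 MHz.
15.92 MHz ≤ fs/2 = 16.23 MHz, appears at 15.92 MHz.
63.98 MHz mod fs = 31.52 MHz.
31.52 MHz > fs/2 = 16.23 MHz, folds to fs − 31.52 MHz = 0.94 MHz.
106.38 MHz mod fs = 9 MHz.
9 MHz ≤ fs/2 = 16.23 MHz, appears at 9 MHz.
9 MHz ≤ fs/2 = 16.23 MHz, passes unchanged.
Distinct values: {0.94 MHz, 9 MHz, 15.92 MHz}.

0.94 MHz, 9 MHz, 15.92 MHz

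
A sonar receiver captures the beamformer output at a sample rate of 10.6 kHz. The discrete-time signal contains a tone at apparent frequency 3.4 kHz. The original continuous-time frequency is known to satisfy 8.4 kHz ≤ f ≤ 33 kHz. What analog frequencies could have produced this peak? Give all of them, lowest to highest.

Frequencies that alias to 3.4 kHz are k·fs ± 3.4 kHz for integer k ≥ 0.
k=0: 3.4 kHz.
k=1: 7.2 kHz, 14 kHz.
k=2: 17.8 kHz, 24.6 kHz.
k=3: 28.4 kHz, 35.2 kHz.
k=4: 39 kHz, 45.8 kHz.
Within [8.4 kHz, 33 kHz]: 14 kHz, 17.8 kHz, 24.6 kHz, 28.4 kHz.

14 kHz, 17.8 kHz, 24.6 kHz, 28.4 kHz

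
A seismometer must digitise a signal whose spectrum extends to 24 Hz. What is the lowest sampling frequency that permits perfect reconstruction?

Nyquist rate = 2 × 24 Hz = 48 Hz.

48 Hz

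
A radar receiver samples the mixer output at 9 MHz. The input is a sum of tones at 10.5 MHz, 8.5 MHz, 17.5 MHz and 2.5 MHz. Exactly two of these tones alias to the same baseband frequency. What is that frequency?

0.5 MHz

fs/2 = 4.5 MHz.
10.5 MHz mod fs = 1.5 MHz.
1.5 MHz ≤ fs/2 = 4.5 MHz, appears at 1.5 MHz.
8.5 MHz > fs/2 = 4.5 MHz, folds to fs − 8.5 MHz = 0.5 MHz.
17.5 MHz mod fs = 8.5 MHz.
8.5 MHz > fs/2 = 4.5 MHz, folds to fs − 8.5 MHz = 0.5 MHz.
2.5 MHz ≤ fs/2 = 4.5 MHz, passes unchanged.
8.5 MHz and 17.5 MHz both map to 0.5 MHz.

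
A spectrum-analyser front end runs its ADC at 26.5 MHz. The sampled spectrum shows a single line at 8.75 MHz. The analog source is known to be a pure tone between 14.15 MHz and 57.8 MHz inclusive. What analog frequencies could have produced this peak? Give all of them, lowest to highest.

Frequencies that alias to 8.75 MHz are k·fs ± 8.75 MHz for integer k ≥ 0.
k=0: 8.75 MHz.
k=1: 17.75 MHz, 35.25 MHz.
k=2: 44.25 MHz, 61.75 MHz.
k=3: 70.75 MHz, 88.25 MHz.
Within [14.15 MHz, 57.8 MHz]: 17.75 MHz, 35.25 MHz, 44.25 MHz.

17.75 MHz, 35.25 MHz, 44.25 MHz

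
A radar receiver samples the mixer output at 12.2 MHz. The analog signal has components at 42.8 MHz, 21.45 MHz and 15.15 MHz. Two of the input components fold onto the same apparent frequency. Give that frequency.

2.95 MHz

fs/2 = 6.1 MHz.
42.8 MHz mod fs = 6.2 MHz.
6.2 MHz > fs/2 = 6.1 MHz, folds to fs − 6.2 MHz = 6 MHz.
21.45 MHz mod fs = 9.25 MHz.
9.25 MHz > fs/2 = 6.1 MHz, folds to fs − 9.25 MHz = 2.95 MHz.
15.15 MHz mod fs = 2.95 MHz.
2.95 MHz ≤ fs/2 = 6.1 MHz, appears at 2.95 MHz.
15.15 MHz and 21.45 MHz both map to 2.95 MHz.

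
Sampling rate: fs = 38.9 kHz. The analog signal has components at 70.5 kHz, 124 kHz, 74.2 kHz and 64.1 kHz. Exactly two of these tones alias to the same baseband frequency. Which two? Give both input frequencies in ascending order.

fs/2 = 19.45 kHz.
70.5 kHz mod fs = 31.6 kHz.
31.6 kHz > fs/2 = 19.45 kHz, folds to fs − 31.6 kHz = 7.3 kHz.
124 kHz mod fs = 7.3 kHz.
7.3 kHz ≤ fs/2 = 19.45 kHz, appears at 7.3 kHz.
74.2 kHz mod fs = 35.3 kHz.
35.3 kHz > fs/2 = 19.45 kHz, folds to fs − 35.3 kHz = 3.6 kHz.
64.1 kHz mod fs = 25.2 kHz.
25.2 kHz > fs/2 = 19.45 kHz, folds to fs − 25.2 kHz = 13.7 kHz.
70.5 kHz and 124 kHz both map to 7.3 kHz.

70.5 kHz, 124 kHz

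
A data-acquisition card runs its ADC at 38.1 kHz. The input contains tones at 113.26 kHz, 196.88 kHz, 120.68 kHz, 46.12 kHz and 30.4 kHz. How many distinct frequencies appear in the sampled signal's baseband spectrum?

fs/2 = 19.05 kHz.
113.26 kHz mod fs = 37.06 kHz.
37.06 kHz > fs/2 = 19.05 kHz, folds to fs − 37.06 kHz = 1.04 kHz.
196.88 kHz mod fs = 6.38 kHz.
6.38 kHz ≤ fs/2 = 19.05 kHz, appears at 6.38 kHz.
120.68 kHz mod fs = 6.38 kHz.
6.38 kHz ≤ fs/2 = 19.05 kHz, appears at 6.38 kHz.
46.12 kHz mod fs = 8.02 kHz.
8.02 kHz ≤ fs/2 = 19.05 kHz, appears at 8.02 kHz.
30.4 kHz > fs/2 = 19.05 kHz, folds to fs − 30.4 kHz = 7.7 kHz.
Distinct values: {1.04 kHz, 6.38 kHz, 7.7 kHz, 8.02 kHz} → 4.

4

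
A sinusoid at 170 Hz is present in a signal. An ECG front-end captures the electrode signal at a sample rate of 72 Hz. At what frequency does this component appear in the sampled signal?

26 Hz

170 Hz mod fs = 26 Hz.
26 Hz ≤ fs/2 = 36 Hz, appears at 26 Hz.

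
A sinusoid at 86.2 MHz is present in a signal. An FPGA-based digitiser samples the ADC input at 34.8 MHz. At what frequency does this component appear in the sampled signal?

16.6 MHz

86.2 MHz mod fs = 16.6 MHz.
16.6 MHz ≤ fs/2 = 17.4 MHz, appears at 16.6 MHz.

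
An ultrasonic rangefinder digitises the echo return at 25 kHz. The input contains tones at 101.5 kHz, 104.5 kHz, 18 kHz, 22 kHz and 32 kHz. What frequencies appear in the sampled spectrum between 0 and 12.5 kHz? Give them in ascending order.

fs/2 = 12.5 kHz.
101.5 kHz mod fs = 1.5 kHz.
1.5 kHz ≤ fs/2 = 12.5 kHz, appears at 1.5 kHz.
104.5 kHz mod fs = 4.5 kHz.
4.5 kHz ≤ fs/2 = 12.5 kHz, appears at 4.5 kHz.
18 kHz > fs/2 = 12.5 kHz, folds to fs − 18 kHz = 7 kHz.
22 kHz > fs/2 = 12.5 kHz, folds to fs − 22 kHz = 3 kHz.
32 kHz mod fs = 7 kHz.
7 kHz ≤ fs/2 = 12.5 kHz, appears at 7 kHz.
Distinct values: {1.5 kHz, 3 kHz, 4.5 kHz, 7 kHz}.

1.5 kHz, 3 kHz, 4.5 kHz, 7 kHz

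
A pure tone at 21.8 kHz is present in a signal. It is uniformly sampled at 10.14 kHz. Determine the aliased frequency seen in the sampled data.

1.52 kHz

21.8 kHz mod fs = 1.52 kHz.
1.52 kHz ≤ fs/2 = 5.07 kHz, appears at 1.52 kHz.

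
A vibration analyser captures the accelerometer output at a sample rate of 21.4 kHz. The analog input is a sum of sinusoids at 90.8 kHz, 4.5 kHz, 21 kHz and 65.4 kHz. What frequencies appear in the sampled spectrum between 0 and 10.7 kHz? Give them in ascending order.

0.4 kHz, 1.2 kHz, 4.5 kHz, 5.2 kHz

fs/2 = 10.7 kHz.
90.8 kHz mod fs = 5.2 kHz.
5.2 kHz ≤ fs/2 = 10.7 kHz, appears at 5.2 kHz.
4.5 kHz ≤ fs/2 = 10.7 kHz, passes unchanged.
21 kHz > fs/2 = 10.7 kHz, folds to fs − 21 kHz = 0.4 kHz.
65.4 kHz mod fs = 1.2 kHz.
1.2 kHz ≤ fs/2 = 10.7 kHz, appears at 1.2 kHz.
Distinct values: {0.4 kHz, 1.2 kHz, 4.5 kHz, 5.2 kHz}.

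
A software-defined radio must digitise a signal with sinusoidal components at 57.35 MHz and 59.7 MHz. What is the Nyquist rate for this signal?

119.4 MHz

Highest-frequency component: 59.7 MHz.
Nyquist rate = 2 × 59.7 MHz = 119.4 MHz.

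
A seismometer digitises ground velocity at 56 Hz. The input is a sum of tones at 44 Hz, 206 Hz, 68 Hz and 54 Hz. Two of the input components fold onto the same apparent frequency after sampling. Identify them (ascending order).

44 Hz, 68 Hz

fs/2 = 28 Hz.
44 Hz > fs/2 = 28 Hz, folds to fs − 44 Hz = 12 Hz.
206 Hz mod fs = 38 Hz.
38 Hz > fs/2 = 28 Hz, folds to fs − 38 Hz = 18 Hz.
68 Hz mod fs = 12 Hz.
12 Hz ≤ fs/2 = 28 Hz, appears at 12 Hz.
54 Hz > fs/2 = 28 Hz, folds to fs − 54 Hz = 2 Hz.
44 Hz and 68 Hz both map to 12 Hz.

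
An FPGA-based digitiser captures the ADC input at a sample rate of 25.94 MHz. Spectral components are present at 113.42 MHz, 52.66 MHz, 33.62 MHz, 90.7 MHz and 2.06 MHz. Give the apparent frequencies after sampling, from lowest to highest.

0.78 MHz, 2.06 MHz, 7.68 MHz, 9.66 MHz, 12.88 MHz

fs/2 = 12.97 MHz.
113.42 MHz mod fs = 9.66 MHz.
9.66 MHz ≤ fs/2 = 12.97 MHz, appears at 9.66 MHz.
52.66 MHz mod fs = 0.78 MHz.
0.78 MHz ≤ fs/2 = 12.97 MHz, appears at 0.78 MHz.
33.62 MHz mod fs = 7.68 MHz.
7.68 MHz ≤ fs/2 = 12.97 MHz, appears at 7.68 MHz.
90.7 MHz mod fs = 12.88 MHz.
12.88 MHz ≤ fs/2 = 12.97 MHz, appears at 12.88 MHz.
2.06 MHz ≤ fs/2 = 12.97 MHz, passes unchanged.
Distinct values: {0.78 MHz, 2.06 MHz, 7.68 MHz, 9.66 MHz, 12.88 MHz}.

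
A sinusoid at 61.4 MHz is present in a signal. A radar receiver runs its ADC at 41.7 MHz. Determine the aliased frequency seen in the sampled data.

19.7 MHz

61.4 MHz mod fs = 19.7 MHz.
19.7 MHz ≤ fs/2 = 20.85 MHz, appears at 19.7 MHz.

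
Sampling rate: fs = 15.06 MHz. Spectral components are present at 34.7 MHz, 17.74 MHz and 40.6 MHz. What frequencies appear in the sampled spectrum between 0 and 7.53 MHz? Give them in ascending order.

fs/2 = 7.53 MHz.
34.7 MHz mod fs = 4.58 MHz.
4.58 MHz ≤ fs/2 = 7.53 MHz, appears at 4.58 MHz.
17.74 MHz mod fs = 2.68 MHz.
2.68 MHz ≤ fs/2 = 7.53 MHz, appears at 2.68 MHz.
40.6 MHz mod fs = 10.48 MHz.
10.48 MHz > fs/2 = 7.53 MHz, folds to fs − 10.48 MHz = 4.58 MHz.
Distinct values: {2.68 MHz, 4.58 MHz}.

2.68 MHz, 4.58 MHz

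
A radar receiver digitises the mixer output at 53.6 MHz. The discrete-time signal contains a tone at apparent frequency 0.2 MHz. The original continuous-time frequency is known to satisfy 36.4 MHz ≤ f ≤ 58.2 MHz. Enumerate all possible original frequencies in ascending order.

Frequencies that alias to 0.2 MHz are k·fs ± 0.2 MHz for integer k ≥ 0.
k=0: 0.2 MHz.
k=1: 53.4 MHz, 53.8 MHz.
k=2: 107 MHz, 107.4 MHz.
Within [36.4 MHz, 58.2 MHz]: 53.4 MHz, 53.8 MHz.

53.4 MHz, 53.8 MHz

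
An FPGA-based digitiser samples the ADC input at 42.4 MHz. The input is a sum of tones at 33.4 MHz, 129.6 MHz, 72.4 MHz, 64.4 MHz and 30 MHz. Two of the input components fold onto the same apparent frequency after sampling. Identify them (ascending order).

fs/2 = 21.2 MHz.
33.4 MHz > fs/2 = 21.2 MHz, folds to fs − 33.4 MHz = 9 MHz.
129.6 MHz mod fs = 2.4 MHz.
2.4 MHz ≤ fs/2 = 21.2 MHz, appears at 2.4 MHz.
72.4 MHz mod fs = 30 MHz.
30 MHz > fs/2 = 21.2 MHz, folds to fs − 30 MHz = 12.4 MHz.
64.4 MHz mod fs = 22 MHz.
22 MHz > fs/2 = 21.2 MHz, folds to fs − 22 MHz = 20.4 MHz.
30 MHz > fs/2 = 21.2 MHz, folds to fs − 30 MHz = 12.4 MHz.
30 MHz and 72.4 MHz both map to 12.4 MHz.

30 MHz, 72.4 MHz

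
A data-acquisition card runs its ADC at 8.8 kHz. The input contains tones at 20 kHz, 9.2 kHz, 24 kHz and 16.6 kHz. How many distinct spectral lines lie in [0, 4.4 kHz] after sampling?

3

fs/2 = 4.4 kHz.
20 kHz mod fs = 2.4 kHz.
2.4 kHz ≤ fs/2 = 4.4 kHz, appears at 2.4 kHz.
9.2 kHz mod fs = 0.4 kHz.
0.4 kHz ≤ fs/2 = 4.4 kHz, appears at 0.4 kHz.
24 kHz mod fs = 6.4 kHz.
6.4 kHz > fs/2 = 4.4 kHz, folds to fs − 6.4 kHz = 2.4 kHz.
16.6 kHz mod fs = 7.8 kHz.
7.8 kHz > fs/2 = 4.4 kHz, folds to fs − 7.8 kHz = 1 kHz.
Distinct values: {0.4 kHz, 1 kHz, 2.4 kHz} → 3.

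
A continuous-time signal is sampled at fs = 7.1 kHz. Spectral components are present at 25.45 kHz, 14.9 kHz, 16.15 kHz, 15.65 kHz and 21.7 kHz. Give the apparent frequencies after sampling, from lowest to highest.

0.4 kHz, 0.7 kHz, 1.45 kHz, 1.95 kHz, 2.95 kHz

fs/2 = 3.55 kHz.
25.45 kHz mod fs = 4.15 kHz.
4.15 kHz > fs/2 = 3.55 kHz, folds to fs − 4.15 kHz = 2.95 kHz.
14.9 kHz mod fs = 0.7 kHz.
0.7 kHz ≤ fs/2 = 3.55 kHz, appears at 0.7 kHz.
16.15 kHz mod fs = 1.95 kHz.
1.95 kHz ≤ fs/2 = 3.55 kHz, appears at 1.95 kHz.
15.65 kHz mod fs = 1.45 kHz.
1.45 kHz ≤ fs/2 = 3.55 kHz, appears at 1.45 kHz.
21.7 kHz mod fs = 0.4 kHz.
0.4 kHz ≤ fs/2 = 3.55 kHz, appears at 0.4 kHz.
Distinct values: {0.4 kHz, 0.7 kHz, 1.45 kHz, 1.95 kHz, 2.95 kHz}.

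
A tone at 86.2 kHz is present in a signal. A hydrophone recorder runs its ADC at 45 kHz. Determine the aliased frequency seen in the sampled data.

86.2 kHz mod fs = 41.2 kHz.
41.2 kHz > fs/2 = 22.5 kHz, folds to fs − 41.2 kHz = 3.8 kHz.

3.8 kHz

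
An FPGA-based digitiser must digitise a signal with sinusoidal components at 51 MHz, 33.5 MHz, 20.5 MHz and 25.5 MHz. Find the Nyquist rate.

Highest-frequency component: 51 MHz.
Nyquist rate = 2 × 51 MHz = 102 MHz.

102 MHz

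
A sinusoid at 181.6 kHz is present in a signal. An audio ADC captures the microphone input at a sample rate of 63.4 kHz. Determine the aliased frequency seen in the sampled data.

181.6 kHz mod fs = 54.8 kHz.
54.8 kHz > fs/2 = 31.7 kHz, folds to fs − 54.8 kHz = 8.6 kHz.

8.6 kHz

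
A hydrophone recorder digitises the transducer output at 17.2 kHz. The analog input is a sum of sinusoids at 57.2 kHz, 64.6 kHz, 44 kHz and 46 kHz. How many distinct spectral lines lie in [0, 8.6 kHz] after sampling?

fs/2 = 8.6 kHz.
57.2 kHz mod fs = 5.6 kHz.
5.6 kHz ≤ fs/2 = 8.6 kHz, appears at 5.6 kHz.
64.6 kHz mod fs = 13 kHz.
13 kHz > fs/2 = 8.6 kHz, folds to fs − 13 kHz = 4.2 kHz.
44 kHz mod fs = 9.6 kHz.
9.6 kHz > fs/2 = 8.6 kHz, folds to fs − 9.6 kHz = 7.6 kHz.
46 kHz mod fs = 11.6 kHz.
11.6 kHz > fs/2 = 8.6 kHz, folds to fs − 11.6 kHz = 5.6 kHz.
Distinct values: {4.2 kHz, 5.6 kHz, 7.6 kHz} → 3.

3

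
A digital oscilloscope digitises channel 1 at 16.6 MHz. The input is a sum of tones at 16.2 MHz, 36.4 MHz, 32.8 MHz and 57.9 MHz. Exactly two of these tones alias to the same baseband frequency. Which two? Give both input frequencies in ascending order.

16.2 MHz, 32.8 MHz

fs/2 = 8.3 MHz.
16.2 MHz > fs/2 = 8.3 MHz, folds to fs − 16.2 MHz = 0.4 MHz.
36.4 MHz mod fs = 3.2 MHz.
3.2 MHz ≤ fs/2 = 8.3 MHz, appears at 3.2 MHz.
32.8 MHz mod fs = 16.2 MHz.
16.2 MHz > fs/2 = 8.3 MHz, folds to fs − 16.2 MHz = 0.4 MHz.
57.9 MHz mod fs = 8.1 MHz.
8.1 MHz ≤ fs/2 = 8.3 MHz, appears at 8.1 MHz.
16.2 MHz and 32.8 MHz both map to 0.4 MHz.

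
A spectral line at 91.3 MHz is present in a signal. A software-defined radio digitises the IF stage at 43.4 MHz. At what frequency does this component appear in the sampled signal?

91.3 MHz mod fs = 4.5 MHz.
4.5 MHz ≤ fs/2 = 21.7 MHz, appears at 4.5 MHz.

4.5 MHz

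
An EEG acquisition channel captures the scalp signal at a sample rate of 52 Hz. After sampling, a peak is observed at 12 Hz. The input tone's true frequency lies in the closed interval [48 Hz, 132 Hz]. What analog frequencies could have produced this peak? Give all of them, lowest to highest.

64 Hz, 92 Hz, 116 Hz

Frequencies that alias to 12 Hz are k·fs ± 12 Hz for integer k ≥ 0.
k=0: 12 Hz.
k=1: 40 Hz, 64 Hz.
k=2: 92 Hz, 116 Hz.
k=3: 144 Hz, 168 Hz.
Within [48 Hz, 132 Hz]: 64 Hz, 92 Hz, 116 Hz.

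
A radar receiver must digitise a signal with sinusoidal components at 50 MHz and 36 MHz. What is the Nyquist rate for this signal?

100 MHz

Highest-frequency component: 50 MHz.
Nyquist rate = 2 × 50 MHz = 100 MHz.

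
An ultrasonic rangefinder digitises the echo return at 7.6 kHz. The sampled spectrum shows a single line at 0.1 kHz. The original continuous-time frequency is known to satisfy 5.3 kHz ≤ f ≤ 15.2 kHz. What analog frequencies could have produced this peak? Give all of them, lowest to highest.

Frequencies that alias to 0.1 kHz are k·fs ± 0.1 kHz for integer k ≥ 0.
k=0: 0.1 kHz.
k=1: 7.5 kHz, 7.7 kHz.
k=2: 15.1 kHz, 15.3 kHz.
k=3: 22.7 kHz, 22.9 kHz.
Within [5.3 kHz, 15.2 kHz]: 7.5 kHz, 7.7 kHz, 15.1 kHz.

7.5 kHz, 7.7 kHz, 15.1 kHz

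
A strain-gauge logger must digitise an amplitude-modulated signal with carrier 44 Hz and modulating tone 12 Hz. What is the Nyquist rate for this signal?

AM sidebands sit at fc ± fm = 32 Hz and 56 Hz.
Highest-frequency component: 56 Hz.
Nyquist rate = 2 × 56 Hz = 112 Hz.

112 Hz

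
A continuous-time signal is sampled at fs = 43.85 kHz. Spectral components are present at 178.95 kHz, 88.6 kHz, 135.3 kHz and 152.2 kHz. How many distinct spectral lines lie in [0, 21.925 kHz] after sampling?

4

fs/2 = 21.925 kHz.
178.95 kHz mod fs = 3.55 kHz.
3.55 kHz ≤ fs/2 = 21.925 kHz, appears at 3.55 kHz.
88.6 kHz mod fs = 0.9 kHz.
0.9 kHz ≤ fs/2 = 21.925 kHz, appears at 0.9 kHz.
135.3 kHz mod fs = 3.75 kHz.
3.75 kHz ≤ fs/2 = 21.925 kHz, appears at 3.75 kHz.
152.2 kHz mod fs = 20.65 kHz.
20.65 kHz ≤ fs/2 = 21.925 kHz, appears at 20.65 kHz.
Distinct values: {0.9 kHz, 3.55 kHz, 3.75 kHz, 20.65 kHz} → 4.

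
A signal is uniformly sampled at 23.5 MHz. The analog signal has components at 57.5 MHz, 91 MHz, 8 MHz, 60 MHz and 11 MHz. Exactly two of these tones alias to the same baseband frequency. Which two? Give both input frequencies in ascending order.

57.5 MHz, 60 MHz

fs/2 = 11.75 MHz.
57.5 MHz mod fs = 10.5 MHz.
10.5 MHz ≤ fs/2 = 11.75 MHz, appears at 10.5 MHz.
91 MHz mod fs = 20.5 MHz.
20.5 MHz > fs/2 = 11.75 MHz, folds to fs − 20.5 MHz = 3 MHz.
8 MHz ≤ fs/2 = 11.75 MHz, passes unchanged.
60 MHz mod fs = 13 MHz.
13 MHz > fs/2 = 11.75 MHz, folds to fs − 13 MHz = 10.5 MHz.
11 MHz ≤ fs/2 = 11.75 MHz, passes unchanged.
57.5 MHz and 60 MHz both map to 10.5 MHz.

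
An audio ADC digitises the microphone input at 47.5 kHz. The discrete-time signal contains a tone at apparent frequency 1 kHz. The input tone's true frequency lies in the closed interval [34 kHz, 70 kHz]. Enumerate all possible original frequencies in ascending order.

46.5 kHz, 48.5 kHz

Frequencies that alias to 1 kHz are k·fs ± 1 kHz for integer k ≥ 0.
k=0: 1 kHz.
k=1: 46.5 kHz, 48.5 kHz.
k=2: 94 kHz, 96 kHz.
Within [34 kHz, 70 kHz]: 46.5 kHz, 48.5 kHz.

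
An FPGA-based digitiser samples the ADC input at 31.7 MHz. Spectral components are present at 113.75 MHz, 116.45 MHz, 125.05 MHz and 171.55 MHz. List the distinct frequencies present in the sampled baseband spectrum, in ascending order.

fs/2 = 15.85 MHz.
113.75 MHz mod fs = 18.65 MHz.
18.65 MHz > fs/2 = 15.85 MHz, folds to fs − 18.65 MHz = 13.05 MHz.
116.45 MHz mod fs = 21.35 MHz.
21.35 MHz > fs/2 = 15.85 MHz, folds to fs − 21.35 MHz = 10.35 MHz.
125.05 MHz mod fs = 29.95 MHz.
29.95 MHz > fs/2 = 15.85 MHz, folds to fs − 29.95 MHz = 1.75 MHz.
171.55 MHz mod fs = 13.05 MHz.
13.05 MHz ≤ fs/2 = 15.85 MHz, appears at 13.05 MHz.
Distinct values: {1.75 MHz, 10.35 MHz, 13.05 MHz}.

1.75 MHz, 10.35 MHz, 13.05 MHz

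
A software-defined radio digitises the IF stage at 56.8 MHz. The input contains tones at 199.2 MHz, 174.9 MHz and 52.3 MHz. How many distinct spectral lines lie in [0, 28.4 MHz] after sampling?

2

fs/2 = 28.4 MHz.
199.2 MHz mod fs = 28.8 MHz.
28.8 MHz > fs/2 = 28.4 MHz, folds to fs − 28.8 MHz = 28 MHz.
174.9 MHz mod fs = 4.5 MHz.
4.5 MHz ≤ fs/2 = 28.4 MHz, appears at 4.5 MHz.
52.3 MHz > fs/2 = 28.4 MHz, folds to fs − 52.3 MHz = 4.5 MHz.
Distinct values: {4.5 MHz, 28 MHz} → 2.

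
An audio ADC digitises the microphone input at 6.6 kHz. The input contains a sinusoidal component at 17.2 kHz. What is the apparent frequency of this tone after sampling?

2.6 kHz

17.2 kHz mod fs = 4 kHz.
4 kHz > fs/2 = 3.3 kHz, folds to fs − 4 kHz = 2.6 kHz.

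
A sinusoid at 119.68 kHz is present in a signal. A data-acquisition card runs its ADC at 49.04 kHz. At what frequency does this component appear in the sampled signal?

21.6 kHz

119.68 kHz mod fs = 21.6 kHz.
21.6 kHz ≤ fs/2 = 24.52 kHz, appears at 21.6 kHz.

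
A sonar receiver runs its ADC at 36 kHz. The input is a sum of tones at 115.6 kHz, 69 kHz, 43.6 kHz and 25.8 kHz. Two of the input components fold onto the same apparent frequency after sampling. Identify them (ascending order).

fs/2 = 18 kHz.
115.6 kHz mod fs = 7.6 kHz.
7.6 kHz ≤ fs/2 = 18 kHz, appears at 7.6 kHz.
69 kHz mod fs = 33 kHz.
33 kHz > fs/2 = 18 kHz, folds to fs − 33 kHz = 3 kHz.
43.6 kHz mod fs = 7.6 kHz.
7.6 kHz ≤ fs/2 = 18 kHz, appears at 7.6 kHz.
25.8 kHz > fs/2 = 18 kHz, folds to fs − 25.8 kHz = 10.2 kHz.
43.6 kHz and 115.6 kHz both map to 7.6 kHz.

43.6 kHz, 115.6 kHz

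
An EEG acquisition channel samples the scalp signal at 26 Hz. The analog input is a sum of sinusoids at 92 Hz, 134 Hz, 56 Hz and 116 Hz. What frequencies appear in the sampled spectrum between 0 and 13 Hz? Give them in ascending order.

4 Hz, 12 Hz

fs/2 = 13 Hz.
92 Hz mod fs = 14 Hz.
14 Hz > fs/2 = 13 Hz, folds to fs − 14 Hz = 12 Hz.
134 Hz mod fs = 4 Hz.
4 Hz ≤ fs/2 = 13 Hz, appears at 4 Hz.
56 Hz mod fs = 4 Hz.
4 Hz ≤ fs/2 = 13 Hz, appears at 4 Hz.
116 Hz mod fs = 12 Hz.
12 Hz ≤ fs/2 = 13 Hz, appears at 12 Hz.
Distinct values: {4 Hz, 12 Hz}.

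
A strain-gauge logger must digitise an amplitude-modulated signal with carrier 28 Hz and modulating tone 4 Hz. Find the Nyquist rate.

64 Hz

AM sidebands sit at fc ± fm = 24 Hz and 32 Hz.
Highest-frequency component: 32 Hz.
Nyquist rate = 2 × 32 Hz = 64 Hz.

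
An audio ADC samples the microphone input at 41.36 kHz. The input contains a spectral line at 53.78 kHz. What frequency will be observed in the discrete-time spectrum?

12.42 kHz

53.78 kHz mod fs = 12.42 kHz.
12.42 kHz ≤ fs/2 = 20.68 kHz, appears at 12.42 kHz.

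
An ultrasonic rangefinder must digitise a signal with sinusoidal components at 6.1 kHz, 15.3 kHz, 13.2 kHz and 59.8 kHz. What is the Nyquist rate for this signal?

119.6 kHz

Highest-frequency component: 59.8 kHz.
Nyquist rate = 2 × 59.8 kHz = 119.6 kHz.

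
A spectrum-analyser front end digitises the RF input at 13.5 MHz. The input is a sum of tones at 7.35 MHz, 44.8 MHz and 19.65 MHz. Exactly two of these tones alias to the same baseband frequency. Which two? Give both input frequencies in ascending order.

7.35 MHz, 19.65 MHz

fs/2 = 6.75 MHz.
7.35 MHz > fs/2 = 6.75 MHz, folds to fs − 7.35 MHz = 6.15 MHz.
44.8 MHz mod fs = 4.3 MHz.
4.3 MHz ≤ fs/2 = 6.75 MHz, appears at 4.3 MHz.
19.65 MHz mod fs = 6.15 MHz.
6.15 MHz ≤ fs/2 = 6.75 MHz, appears at 6.15 MHz.
7.35 MHz and 19.65 MHz both map to 6.15 MHz.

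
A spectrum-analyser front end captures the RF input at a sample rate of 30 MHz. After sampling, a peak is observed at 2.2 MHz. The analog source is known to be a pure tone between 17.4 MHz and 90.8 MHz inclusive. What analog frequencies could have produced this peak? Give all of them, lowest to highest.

Frequencies that alias to 2.2 MHz are k·fs ± 2.2 MHz for integer k ≥ 0.
k=0: 2.2 MHz.
k=1: 27.8 MHz, 32.2 MHz.
k=2: 57.8 MHz, 62.2 MHz.
k=3: 87.8 MHz, 92.2 MHz.
k=4: 117.8 MHz, 122.2 MHz.
Within [17.4 MHz, 90.8 MHz]: 27.8 MHz, 32.2 MHz, 57.8 MHz, 62.2 MHz, 87.8 MHz.

27.8 MHz, 32.2 MHz, 57.8 MHz, 62.2 MHz, 87.8 MHz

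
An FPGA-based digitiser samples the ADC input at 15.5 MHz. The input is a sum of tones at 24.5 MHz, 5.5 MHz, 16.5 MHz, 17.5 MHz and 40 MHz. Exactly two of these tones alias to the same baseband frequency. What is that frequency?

6.5 MHz

fs/2 = 7.75 MHz.
24.5 MHz mod fs = 9 MHz.
9 MHz > fs/2 = 7.75 MHz, folds to fs − 9 MHz = 6.5 MHz.
5.5 MHz ≤ fs/2 = 7.75 MHz, passes unchanged.
16.5 MHz mod fs = 1 MHz.
1 MHz ≤ fs/2 = 7.75 MHz, appears at 1 MHz.
17.5 MHz mod fs = 2 MHz.
2 MHz ≤ fs/2 = 7.75 MHz, appears at 2 MHz.
40 MHz mod fs = 9 MHz.
9 MHz > fs/2 = 7.75 MHz, folds to fs − 9 MHz = 6.5 MHz.
24.5 MHz and 40 MHz both map to 6.5 MHz.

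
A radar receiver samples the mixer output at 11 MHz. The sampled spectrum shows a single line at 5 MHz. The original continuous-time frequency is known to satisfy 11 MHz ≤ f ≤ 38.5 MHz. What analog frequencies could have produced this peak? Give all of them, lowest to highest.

Frequencies that alias to 5 MHz are k·fs ± 5 MHz for integer k ≥ 0.
k=0: 5 MHz.
k=1: 6 MHz, 16 MHz.
k=2: 17 MHz, 27 MHz.
k=3: 28 MHz, 38 MHz.
k=4: 39 MHz, 49 MHz.
Within [11 MHz, 38.5 MHz]: 16 MHz, 17 MHz, 27 MHz, 28 MHz, 38 MHz.

16 MHz, 17 MHz, 27 MHz, 28 MHz, 38 MHz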